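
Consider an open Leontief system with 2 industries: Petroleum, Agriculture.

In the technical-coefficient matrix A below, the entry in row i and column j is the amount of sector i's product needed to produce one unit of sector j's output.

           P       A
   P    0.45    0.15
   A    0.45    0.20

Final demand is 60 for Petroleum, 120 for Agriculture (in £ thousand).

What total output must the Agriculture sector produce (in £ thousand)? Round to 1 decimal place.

I − A =
  [   0.55    -0.15]
  [  -0.45     0.80]
det(I−A) = (0.55)(0.80) − (-0.15)(-0.45) = 0.3725
adj(I−A) = [[0.80, 0.15], [0.45, 0.55]]
(I − A)⁻¹ = adj(I−A) / det(I−A) ≈
  [   2.1477     0.4027]
  [   1.2081     1.4765]
x = (I − A)⁻¹ d = adj(I−A)·d / det(I−A), with det(I−A) = 0.3725:
  x_P = (0.80·60 + 0.15·120) / 0.3725 = 66.00 / 0.3725 ≈ 177.2
  x_A = (0.45·60 + 0.55·120) / 0.3725 = 93.00 / 0.3725 ≈ 249.7

x_A = 249.7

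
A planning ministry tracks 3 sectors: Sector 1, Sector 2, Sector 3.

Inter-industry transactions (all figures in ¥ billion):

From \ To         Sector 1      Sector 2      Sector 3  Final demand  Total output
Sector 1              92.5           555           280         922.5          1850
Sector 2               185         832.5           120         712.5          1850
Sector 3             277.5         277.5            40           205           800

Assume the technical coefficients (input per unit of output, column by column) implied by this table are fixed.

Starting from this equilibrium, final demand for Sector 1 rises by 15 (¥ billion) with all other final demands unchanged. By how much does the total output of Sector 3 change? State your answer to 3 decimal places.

Technical coefficients a_ij = z_ij / X_j:
  a_11 = 92.5/1850 = 0.05, a_21 = 185/1850 = 0.10, a_31 = 277.5/1850 = 0.15
  a_12 = 555/1850 = 0.30, a_22 = 832.5/1850 = 0.45, a_32 = 277.5/1850 = 0.15
  a_13 = 280/800 = 0.35, a_23 = 120/800 = 0.15, a_33 = 40/800 = 0.05
I − A =
  [   0.95    -0.30    -0.35]
  [  -0.10     0.55    -0.15]
  [  -0.15    -0.15     0.95]
Cofactors of I−A, C_ij = (−1)^(i+j)·(minor ij) (rows/columns in the sector order above):
  C_11 = (0.55)(0.95) − (-0.15)(-0.15) = 0.5000
  C_12 = −[(-0.10)(0.95) − (-0.15)(-0.15)] = 0.1175
  C_13 = (-0.10)(-0.15) − (0.55)(-0.15) = 0.0975
  C_21 = −[(-0.30)(0.95) − (-0.35)(-0.15)] = 0.3375
  C_22 = (0.95)(0.95) − (-0.35)(-0.15) = 0.8500
  C_23 = −[(0.95)(-0.15) − (-0.30)(-0.15)] = 0.1875
  C_31 = (-0.30)(-0.15) − (-0.35)(0.55) = 0.2375
  C_32 = −[(0.95)(-0.15) − (-0.35)(-0.10)] = 0.1775
  C_33 = (0.95)(0.55) − (-0.30)(-0.10) = 0.4925
det(I−A) = Σ_j (I−A)_1j·C_1j = (0.95)(0.5000) + (-0.30)(0.1175) + (-0.35)(0.0975) = 0.405625
adj(I−A) = Cᵀ =
  [ 0.5000   0.3375   0.2375]
  [ 0.1175   0.8500   0.1775]
  [ 0.0975   0.1875   0.4925]
(I − A)⁻¹ = adj(I−A) / det(I−A) ≈
  [   1.2327     0.8320     0.5855]
  [   0.2897     2.0955     0.4376]
  [   0.2404     0.4622     1.2142]
Δx = (I − A)⁻¹ Δd with Δd having +15 in the Sector 1 component and 0 elsewhere.
So Δx_3 = L_31 · (+15), where L_31 = adj(I−A)_31 / det(I−A) = 0.0975 / 0.405625.
Δx_3 = 0.0975 × (+15) / 0.405625 = 1.4625 / 0.405625 ≈ 3.606.

Δx_3 = 3.606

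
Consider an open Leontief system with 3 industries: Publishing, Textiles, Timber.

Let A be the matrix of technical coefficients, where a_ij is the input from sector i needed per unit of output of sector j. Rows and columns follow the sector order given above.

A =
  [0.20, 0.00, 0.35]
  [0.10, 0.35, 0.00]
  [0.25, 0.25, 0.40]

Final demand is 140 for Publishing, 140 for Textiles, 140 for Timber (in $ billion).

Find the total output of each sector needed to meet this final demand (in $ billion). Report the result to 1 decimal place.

x_1 = 400.6, x_2 = 277.0, x_3 = 515.7

I − A =
  [   0.80     0.00    -0.35]
  [  -0.10     0.65     0.00]
  [  -0.25    -0.25     0.60]
Cofactors of I−A, C_ij = (−1)^(i+j)·(minor ij) (rows/columns in the sector order above):
  C_11 = (0.65)(0.60) − (0.00)(-0.25) = 0.3900
  C_12 = −[(-0.10)(0.60) − (0.00)(-0.25)] = 0.0600
  C_13 = (-0.10)(-0.25) − (0.65)(-0.25) = 0.1875
  C_21 = −[(0.00)(0.60) − (-0.35)(-0.25)] = 0.0875
  C_22 = (0.80)(0.60) − (-0.35)(-0.25) = 0.3925
  C_23 = −[(0.80)(-0.25) − (0.00)(-0.25)] = 0.2000
  C_31 = (0.00)(0.00) − (-0.35)(0.65) = 0.2275
  C_32 = −[(0.80)(0.00) − (-0.35)(-0.10)] = 0.0350
  C_33 = (0.80)(0.65) − (0.00)(-0.10) = 0.5200
det(I−A) = Σ_j (I−A)_1j·C_1j = (0.80)(0.3900) + (0.00)(0.0600) + (-0.35)(0.1875) = 0.246375
adj(I−A) = Cᵀ =
  [ 0.3900   0.0875   0.2275]
  [ 0.0600   0.3925   0.0350]
  [ 0.1875   0.2000   0.5200]
(I − A)⁻¹ = adj(I−A) / det(I−A) ≈
  [   1.5830     0.3551     0.9234]
  [   0.2435     1.5931     0.1421]
  [   0.7610     0.8118     2.1106]
x = (I − A)⁻¹ d = adj(I−A)·d / det(I−A), with det(I−A) = 0.246375:
  x_1 = (0.3900·140 + 0.0875·140 + 0.2275·140) / 0.246375 = 98.70 / 0.246375 ≈ 400.6
  x_2 = (0.0600·140 + 0.3925·140 + 0.0350·140) / 0.246375 = 68.25 / 0.246375 ≈ 277.0
  x_3 = (0.1875·140 + 0.2000·140 + 0.5200·140) / 0.246375 = 127.05 / 0.246375 ≈ 515.7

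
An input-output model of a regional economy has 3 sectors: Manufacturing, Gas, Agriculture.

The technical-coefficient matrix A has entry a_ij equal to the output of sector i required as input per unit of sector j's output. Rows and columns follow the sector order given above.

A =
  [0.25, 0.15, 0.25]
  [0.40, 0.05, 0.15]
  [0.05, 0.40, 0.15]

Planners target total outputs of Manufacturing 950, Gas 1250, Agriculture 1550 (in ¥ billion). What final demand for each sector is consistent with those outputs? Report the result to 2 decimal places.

d_M = 137.50, d_G = 575.00, d_A = 770.00

I − A =
  [   0.75    -0.15    -0.25]
  [  -0.40     0.95    -0.15]
  [  -0.05    -0.40     0.85]
d = (I − A) x:
  d_M = (+0.75)·950 + (-0.15)·1250 + (-0.25)·1550 = 137.50
  d_G = (-0.40)·950 + (+0.95)·1250 + (-0.15)·1550 = 575.00
  d_A = (-0.05)·950 + (-0.40)·1250 + (+0.85)·1550 = 770.00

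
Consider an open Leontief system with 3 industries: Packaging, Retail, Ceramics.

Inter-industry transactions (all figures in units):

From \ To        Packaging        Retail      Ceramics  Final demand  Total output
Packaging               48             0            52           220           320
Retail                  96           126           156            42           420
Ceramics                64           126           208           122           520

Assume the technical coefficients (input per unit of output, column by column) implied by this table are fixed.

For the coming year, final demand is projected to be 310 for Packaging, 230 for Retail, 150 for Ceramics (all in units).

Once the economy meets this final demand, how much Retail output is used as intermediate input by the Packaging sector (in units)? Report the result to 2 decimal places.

Technical coefficients a_ij = z_ij / X_j:
  a_PP = 48/320 = 0.15, a_RP = 96/320 = 0.30, a_CP = 64/320 = 0.20
  a_PR = 0/420 = 0.00, a_RR = 126/420 = 0.30, a_CR = 126/420 = 0.30
  a_PC = 52/520 = 0.10, a_RC = 156/520 = 0.30, a_CC = 208/520 = 0.40
I − A =
  [   0.85     0.00    -0.10]
  [  -0.30     0.70    -0.30]
  [  -0.20    -0.30     0.60]
Cofactors of I−A, C_ij = (−1)^(i+j)·(minor ij) (rows/columns in the sector order above):
  C_11 = (0.70)(0.60) − (-0.30)(-0.30) = 0.3300
  C_12 = −[(-0.30)(0.60) − (-0.30)(-0.20)] = 0.2400
  C_13 = (-0.30)(-0.30) − (0.70)(-0.20) = 0.2300
  C_21 = −[(0.00)(0.60) − (-0.10)(-0.30)] = 0.0300
  C_22 = (0.85)(0.60) − (-0.10)(-0.20) = 0.4900
  C_23 = −[(0.85)(-0.30) − (0.00)(-0.20)] = 0.2550
  C_31 = (0.00)(-0.30) − (-0.10)(0.70) = 0.0700
  C_32 = −[(0.85)(-0.30) − (-0.10)(-0.30)] = 0.2850
  C_33 = (0.85)(0.70) − (0.00)(-0.30) = 0.5950
det(I−A) = Σ_j (I−A)_1j·C_1j = (0.85)(0.3300) + (0.00)(0.2400) + (-0.10)(0.2300) = 0.2575
adj(I−A) = Cᵀ =
  [ 0.3300   0.0300   0.0700]
  [ 0.2400   0.4900   0.2850]
  [ 0.2300   0.2550   0.5950]
(I − A)⁻¹ = adj(I−A) / det(I−A) ≈
  [   1.2816     0.1165     0.2718]
  [   0.9320     1.9029     1.1068]
  [   0.8932     0.9903     2.3107]
First solve x = (I − A)⁻¹ d = adj(I−A)·d / det(I−A); in particular x_P = (0.3300·310 + 0.0300·230 + 0.0700·150) / 0.2575 = 119.70 / 0.2575 ≈ 464.8544.
Intermediate flow from R to P: z_RP = a_RP · x_P = 0.30 × 119.70 / 0.2575 = 35.91 / 0.2575 ≈ 139.46.

z_RP = 139.46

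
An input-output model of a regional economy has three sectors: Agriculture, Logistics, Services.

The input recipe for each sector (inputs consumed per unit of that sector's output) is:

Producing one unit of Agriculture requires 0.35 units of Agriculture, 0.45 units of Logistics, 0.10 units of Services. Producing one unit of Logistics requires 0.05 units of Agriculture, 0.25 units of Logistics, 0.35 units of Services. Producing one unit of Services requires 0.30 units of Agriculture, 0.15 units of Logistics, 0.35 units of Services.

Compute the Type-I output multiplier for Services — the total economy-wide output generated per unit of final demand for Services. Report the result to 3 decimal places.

I − A =
  [   0.65    -0.05    -0.30]
  [  -0.45     0.75    -0.15]
  [  -0.10    -0.35     0.65]
Cofactors of I−A, C_ij = (−1)^(i+j)·(minor ij) (rows/columns in the sector order above):
  C_11 = (0.75)(0.65) − (-0.15)(-0.35) = 0.4350
  C_12 = −[(-0.45)(0.65) − (-0.15)(-0.10)] = 0.3075
  C_13 = (-0.45)(-0.35) − (0.75)(-0.10) = 0.2325
  C_21 = −[(-0.05)(0.65) − (-0.30)(-0.35)] = 0.1375
  C_22 = (0.65)(0.65) − (-0.30)(-0.10) = 0.3925
  C_23 = −[(0.65)(-0.35) − (-0.05)(-0.10)] = 0.2325
  C_31 = (-0.05)(-0.15) − (-0.30)(0.75) = 0.2325
  C_32 = −[(0.65)(-0.15) − (-0.30)(-0.45)] = 0.2325
  C_33 = (0.65)(0.75) − (-0.05)(-0.45) = 0.4650
det(I−A) = Σ_j (I−A)_1j·C_1j = (0.65)(0.4350) + (-0.05)(0.3075) + (-0.30)(0.2325) = 0.197625
adj(I−A) = Cᵀ =
  [ 0.4350   0.1375   0.2325]
  [ 0.3075   0.3925   0.2325]
  [ 0.2325   0.2325   0.4650]
(I − A)⁻¹ = adj(I−A) / det(I−A) ≈
  [   2.2011     0.6958     1.1765]
  [   1.5560     1.9861     1.1765]
  [   1.1765     1.1765     2.3529]
The output multiplier for sector j is the column-j sum of the Leontief inverse (I − A)⁻¹ = adj(I−A) / det(I−A).
Column 3 of adj(I−A): (0.2325, 0.2325, 0.4650); det(I−A) = 0.197625.
m_3 = (0.2325 + 0.2325 + 0.4650) / 0.197625 = 0.93 / 0.197625 ≈ 4.706.

m_3 = 4.706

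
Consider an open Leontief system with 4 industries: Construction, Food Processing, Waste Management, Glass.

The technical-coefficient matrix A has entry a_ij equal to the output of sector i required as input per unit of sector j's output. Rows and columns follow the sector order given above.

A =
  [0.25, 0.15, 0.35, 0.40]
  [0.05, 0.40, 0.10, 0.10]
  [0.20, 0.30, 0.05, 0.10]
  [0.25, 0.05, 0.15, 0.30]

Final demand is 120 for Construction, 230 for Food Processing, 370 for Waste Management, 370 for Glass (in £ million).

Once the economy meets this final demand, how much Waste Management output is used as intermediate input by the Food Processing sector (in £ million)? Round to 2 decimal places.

z_32 = 290.91

I − A =
  [   0.75    -0.15    -0.35    -0.40]
  [  -0.05     0.60    -0.10    -0.10]
  [  -0.20    -0.30     0.95    -0.10]
  [  -0.25    -0.05    -0.15     0.70]
Compute the cofactors C_ij = (−1)^(i+j)·(3×3 minor ij) of I−A; the adjugate is their transpose:
adj(I−A) = Cᵀ =
  [ 0.359250   0.209750   0.196000   0.263250]
  [ 0.075750   0.322750   0.077750   0.100500]
  [ 0.116250   0.160000   0.241250   0.123750]
  [ 0.158625   0.132250   0.127250   0.347625]
det(I−A) = Σ_j (I−A)_1j·C_1j = (0.75)(0.359250) + (-0.15)(0.075750) + (-0.35)(0.116250) + (-0.40)(0.158625) = 0.1539375
(I − A)⁻¹ = adj(I−A) / det(I−A) ≈
  [   2.3337     1.3626     1.2732     1.7101]
  [   0.4921     2.0966     0.5051     0.6529]
  [   0.7552     1.0394     1.5672     0.8039]
  [   1.0305     0.8591     0.8266     2.2582]
First solve x = (I − A)⁻¹ d = adj(I−A)·d / det(I−A); in particular x_2 = (0.075750·120 + 0.322750·230 + 0.077750·370 + 0.100500·370) / 0.1539375 = 149.275 / 0.1539375 ≈ 969.7117.
Intermediate flow from 3 to 2: z_32 = a_32 · x_2 = 0.30 × 149.275 / 0.1539375 = 44.7825 / 0.1539375 ≈ 290.91.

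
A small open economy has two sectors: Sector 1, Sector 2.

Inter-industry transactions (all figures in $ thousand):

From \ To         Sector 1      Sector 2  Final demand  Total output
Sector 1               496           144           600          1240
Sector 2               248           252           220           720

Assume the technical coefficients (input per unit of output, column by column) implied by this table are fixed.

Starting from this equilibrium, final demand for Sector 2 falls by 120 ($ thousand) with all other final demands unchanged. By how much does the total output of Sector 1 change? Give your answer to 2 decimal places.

Δx_1 = -68.57

Technical coefficients a_ij = z_ij / X_j:
  a_11 = 496/1240 = 0.40, a_21 = 248/1240 = 0.20
  a_12 = 144/720 = 0.20, a_22 = 252/720 = 0.35
I − A =
  [   0.60    -0.20]
  [  -0.20     0.65]
det(I−A) = (0.60)(0.65) − (-0.20)(-0.20) = 0.3500
adj(I−A) = [[0.65, 0.20], [0.20, 0.60]]
(I − A)⁻¹ = adj(I−A) / det(I−A) ≈
  [   1.8571     0.5714]
  [   0.5714     1.7143]
Δx = (I − A)⁻¹ Δd with Δd having -120 in the Sector 2 component and 0 elsewhere.
So Δx_1 = L_12 · (-120), where L_12 = adj(I−A)_12 / det(I−A) = 0.20 / 0.3500.
Δx_1 = 0.20 × (-120) / 0.3500 = -24.00 / 0.3500 ≈ -68.57.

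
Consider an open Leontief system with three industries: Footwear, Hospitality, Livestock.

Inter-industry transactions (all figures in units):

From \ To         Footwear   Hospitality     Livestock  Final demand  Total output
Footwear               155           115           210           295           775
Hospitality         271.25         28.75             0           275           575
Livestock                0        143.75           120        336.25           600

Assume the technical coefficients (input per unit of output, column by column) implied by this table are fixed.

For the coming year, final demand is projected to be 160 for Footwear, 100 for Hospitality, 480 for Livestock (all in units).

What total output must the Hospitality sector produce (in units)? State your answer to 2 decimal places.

Technical coefficients a_ij = z_ij / X_j:
  a_11 = 155/775 = 0.20, a_21 = 271.25/775 = 0.35, a_31 = 0/775 = 0.00
  a_12 = 115/575 = 0.20, a_22 = 28.75/575 = 0.05, a_32 = 143.75/575 = 0.25
  a_13 = 210/600 = 0.35, a_23 = 0/600 = 0.00, a_33 = 120/600 = 0.20
I − A =
  [   0.80    -0.20    -0.35]
  [  -0.35     0.95     0.00]
  [   0.00    -0.25     0.80]
Cofactors of I−A, C_ij = (−1)^(i+j)·(minor ij) (rows/columns in the sector order above):
  C_11 = (0.95)(0.80) − (0.00)(-0.25) = 0.7600
  C_12 = −[(-0.35)(0.80) − (0.00)(0.00)] = 0.2800
  C_13 = (-0.35)(-0.25) − (0.95)(0.00) = 0.0875
  C_21 = −[(-0.20)(0.80) − (-0.35)(-0.25)] = 0.2475
  C_22 = (0.80)(0.80) − (-0.35)(0.00) = 0.6400
  C_23 = −[(0.80)(-0.25) − (-0.20)(0.00)] = 0.2000
  C_31 = (-0.20)(0.00) − (-0.35)(0.95) = 0.3325
  C_32 = −[(0.80)(0.00) − (-0.35)(-0.35)] = 0.1225
  C_33 = (0.80)(0.95) − (-0.20)(-0.35) = 0.6900
det(I−A) = Σ_j (I−A)_1j·C_1j = (0.80)(0.7600) + (-0.20)(0.2800) + (-0.35)(0.0875) = 0.521375
adj(I−A) = Cᵀ =
  [ 0.7600   0.2475   0.3325]
  [ 0.2800   0.6400   0.1225]
  [ 0.0875   0.2000   0.6900]
(I − A)⁻¹ = adj(I−A) / det(I−A) ≈
  [   1.4577     0.4747     0.6377]
  [   0.5370     1.2275     0.2350]
  [   0.1678     0.3836     1.3234]
x = (I − A)⁻¹ d = adj(I−A)·d / det(I−A), with det(I−A) = 0.521375:
  x_1 = (0.7600·160 + 0.2475·100 + 0.3325·480) / 0.521375 = 305.95 / 0.521375 ≈ 586.81
  x_2 = (0.2800·160 + 0.6400·100 + 0.1225·480) / 0.521375 = 167.60 / 0.521375 ≈ 321.46
  x_3 = (0.0875·160 + 0.2000·100 + 0.6900·480) / 0.521375 = 365.20 / 0.521375 ≈ 700.46

x_2 = 321.46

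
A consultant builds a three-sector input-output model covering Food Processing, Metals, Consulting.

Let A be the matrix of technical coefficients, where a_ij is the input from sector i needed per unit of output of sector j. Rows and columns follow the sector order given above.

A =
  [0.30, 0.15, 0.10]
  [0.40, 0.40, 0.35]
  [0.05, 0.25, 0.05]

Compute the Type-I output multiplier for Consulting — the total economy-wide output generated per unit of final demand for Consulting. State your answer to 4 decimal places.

I − A =
  [   0.70    -0.15    -0.10]
  [  -0.40     0.60    -0.35]
  [  -0.05    -0.25     0.95]
Cofactors of I−A, C_ij = (−1)^(i+j)·(minor ij) (rows/columns in the sector order above):
  C_11 = (0.60)(0.95) − (-0.35)(-0.25) = 0.4825
  C_12 = −[(-0.40)(0.95) − (-0.35)(-0.05)] = 0.3975
  C_13 = (-0.40)(-0.25) − (0.60)(-0.05) = 0.1300
  C_21 = −[(-0.15)(0.95) − (-0.10)(-0.25)] = 0.1675
  C_22 = (0.70)(0.95) − (-0.10)(-0.05) = 0.6600
  C_23 = −[(0.70)(-0.25) − (-0.15)(-0.05)] = 0.1825
  C_31 = (-0.15)(-0.35) − (-0.10)(0.60) = 0.1125
  C_32 = −[(0.70)(-0.35) − (-0.10)(-0.40)] = 0.2850
  C_33 = (0.70)(0.60) − (-0.15)(-0.40) = 0.3600
det(I−A) = Σ_j (I−A)_1j·C_1j = (0.70)(0.4825) + (-0.15)(0.3975) + (-0.10)(0.1300) = 0.265125
adj(I−A) = Cᵀ =
  [ 0.4825   0.1675   0.1125]
  [ 0.3975   0.6600   0.2850]
  [ 0.1300   0.1825   0.3600]
(I − A)⁻¹ = adj(I−A) / det(I−A) ≈
  [   1.81990     0.63178     0.42433]
  [   1.49929     2.48939     1.07496]
  [   0.49033     0.68835     1.35785]
The output multiplier for sector j is the column-j sum of the Leontief inverse (I − A)⁻¹ = adj(I−A) / det(I−A).
Column C of adj(I−A): (0.1125, 0.2850, 0.3600); det(I−A) = 0.265125.
m_C = (0.1125 + 0.2850 + 0.3600) / 0.265125 = 0.7575 / 0.265125 ≈ 2.8571.

m_C = 2.8571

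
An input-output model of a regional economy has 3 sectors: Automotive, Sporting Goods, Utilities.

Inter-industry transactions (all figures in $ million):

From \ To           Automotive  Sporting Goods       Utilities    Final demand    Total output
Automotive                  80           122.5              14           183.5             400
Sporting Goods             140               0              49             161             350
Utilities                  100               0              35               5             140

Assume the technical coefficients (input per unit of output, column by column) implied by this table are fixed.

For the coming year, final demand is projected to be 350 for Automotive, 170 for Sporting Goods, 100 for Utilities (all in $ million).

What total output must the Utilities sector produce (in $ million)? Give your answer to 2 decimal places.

x_U = 375.97

Technical coefficients a_ij = z_ij / X_j:
  a_AA = 80/400 = 0.20, a_SA = 140/400 = 0.35, a_UA = 100/400 = 0.25
  a_AS = 122.5/350 = 0.35, a_SS = 0/350 = 0.00, a_US = 0/350 = 0.00
  a_AU = 14/140 = 0.10, a_SU = 49/140 = 0.35, a_UU = 35/140 = 0.25
I − A =
  [   0.80    -0.35    -0.10]
  [  -0.35     1.00    -0.35]
  [  -0.25     0.00     0.75]
Cofactors of I−A, C_ij = (−1)^(i+j)·(minor ij) (rows/columns in the sector order above):
  C_11 = (1.00)(0.75) − (-0.35)(0.00) = 0.7500
  C_12 = −[(-0.35)(0.75) − (-0.35)(-0.25)] = 0.3500
  C_13 = (-0.35)(0.00) − (1.00)(-0.25) = 0.2500
  C_21 = −[(-0.35)(0.75) − (-0.10)(0.00)] = 0.2625
  C_22 = (0.80)(0.75) − (-0.10)(-0.25) = 0.5750
  C_23 = −[(0.80)(0.00) − (-0.35)(-0.25)] = 0.0875
  C_31 = (-0.35)(-0.35) − (-0.10)(1.00) = 0.2225
  C_32 = −[(0.80)(-0.35) − (-0.10)(-0.35)] = 0.3150
  C_33 = (0.80)(1.00) − (-0.35)(-0.35) = 0.6775
det(I−A) = Σ_j (I−A)_1j·C_1j = (0.80)(0.7500) + (-0.35)(0.3500) + (-0.10)(0.2500) = 0.4525
adj(I−A) = Cᵀ =
  [ 0.7500   0.2625   0.2225]
  [ 0.3500   0.5750   0.3150]
  [ 0.2500   0.0875   0.6775]
(I − A)⁻¹ = adj(I−A) / det(I−A) ≈
  [   1.6575     0.5801     0.4917]
  [   0.7735     1.2707     0.6961]
  [   0.5525     0.1934     1.4972]
x = (I − A)⁻¹ d = adj(I−A)·d / det(I−A), with det(I−A) = 0.4525:
  x_A = (0.7500·350 + 0.2625·170 + 0.2225·100) / 0.4525 = 329.375 / 0.4525 ≈ 727.90
  x_S = (0.3500·350 + 0.5750·170 + 0.3150·100) / 0.4525 = 251.75 / 0.4525 ≈ 556.35
  x_U = (0.2500·350 + 0.0875·170 + 0.6775·100) / 0.4525 = 170.125 / 0.4525 ≈ 375.97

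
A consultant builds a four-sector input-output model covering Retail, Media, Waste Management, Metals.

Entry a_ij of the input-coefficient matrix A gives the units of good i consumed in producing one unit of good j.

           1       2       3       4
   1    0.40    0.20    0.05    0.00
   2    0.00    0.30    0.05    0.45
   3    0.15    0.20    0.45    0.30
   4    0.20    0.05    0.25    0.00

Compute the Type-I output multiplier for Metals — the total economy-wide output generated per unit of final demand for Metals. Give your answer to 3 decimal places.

m_4 = 4.260

I − A =
  [   0.60    -0.20    -0.05     0.00]
  [   0.00     0.70    -0.05    -0.45]
  [  -0.15    -0.20     0.55    -0.30]
  [  -0.20    -0.05    -0.25     1.00]
Compute the cofactors C_ij = (−1)^(i+j)·(3×3 minor ij) of I−A; the adjugate is their transpose:
adj(I−A) = Cᵀ =
  [ 0.286875   0.105750   0.066375   0.067500]
  [ 0.076875   0.274500   0.102000   0.154125]
  [ 0.161625   0.171000   0.388500   0.193500]
  [ 0.101625   0.077625   0.115500   0.218250]
det(I−A) = Σ_j (I−A)_1j·C_1j = (0.60)(0.286875) + (-0.20)(0.076875) + (-0.05)(0.161625) + (0.00)(0.101625) = 0.14866875
(I − A)⁻¹ = adj(I−A) / det(I−A) ≈
  [   1.9296     0.7113     0.4465     0.4540]
  [   0.5171     1.8464     0.6861     1.0367]
  [   1.0871     1.1502     2.6132     1.3016]
  [   0.6836     0.5221     0.7769     1.4680]
The output multiplier for sector j is the column-j sum of the Leontief inverse (I − A)⁻¹ = adj(I−A) / det(I−A).
Column 4 of adj(I−A): (0.067500, 0.154125, 0.193500, 0.218250); det(I−A) = 0.14866875.
m_4 = (0.067500 + 0.154125 + 0.193500 + 0.218250) / 0.14866875 = 0.633375 / 0.14866875 ≈ 4.260.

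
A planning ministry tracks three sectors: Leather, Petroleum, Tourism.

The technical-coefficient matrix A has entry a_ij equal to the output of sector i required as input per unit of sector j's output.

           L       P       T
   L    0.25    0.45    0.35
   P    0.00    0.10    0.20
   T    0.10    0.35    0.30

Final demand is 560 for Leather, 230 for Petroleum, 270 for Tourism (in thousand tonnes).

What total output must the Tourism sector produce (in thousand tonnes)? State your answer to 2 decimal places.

x_T = 799.41

I − A =
  [   0.75    -0.45    -0.35]
  [   0.00     0.90    -0.20]
  [  -0.10    -0.35     0.70]
Cofactors of I−A, C_ij = (−1)^(i+j)·(minor ij) (rows/columns in the sector order above):
  C_11 = (0.90)(0.70) − (-0.20)(-0.35) = 0.5600
  C_12 = −[(0.00)(0.70) − (-0.20)(-0.10)] = 0.0200
  C_13 = (0.00)(-0.35) − (0.90)(-0.10) = 0.0900
  C_21 = −[(-0.45)(0.70) − (-0.35)(-0.35)] = 0.4375
  C_22 = (0.75)(0.70) − (-0.35)(-0.10) = 0.4900
  C_23 = −[(0.75)(-0.35) − (-0.45)(-0.10)] = 0.3075
  C_31 = (-0.45)(-0.20) − (-0.35)(0.90) = 0.4050
  C_32 = −[(0.75)(-0.20) − (-0.35)(0.00)] = 0.1500
  C_33 = (0.75)(0.90) − (-0.45)(0.00) = 0.6750
det(I−A) = Σ_j (I−A)_1j·C_1j = (0.75)(0.5600) + (-0.45)(0.0200) + (-0.35)(0.0900) = 0.3795
adj(I−A) = Cᵀ =
  [ 0.5600   0.4375   0.4050]
  [ 0.0200   0.4900   0.1500]
  [ 0.0900   0.3075   0.6750]
(I − A)⁻¹ = adj(I−A) / det(I−A) ≈
  [   1.4756     1.1528     1.0672]
  [   0.0527     1.2912     0.3953]
  [   0.2372     0.8103     1.7787]
x = (I − A)⁻¹ d = adj(I−A)·d / det(I−A), with det(I−A) = 0.3795:
  x_L = (0.5600·560 + 0.4375·230 + 0.4050·270) / 0.3795 = 523.575 / 0.3795 ≈ 1379.64
  x_P = (0.0200·560 + 0.4900·230 + 0.1500·270) / 0.3795 = 164.40 / 0.3795 ≈ 433.20
  x_T = (0.0900·560 + 0.3075·230 + 0.6750·270) / 0.3795 = 303.375 / 0.3795 ≈ 799.41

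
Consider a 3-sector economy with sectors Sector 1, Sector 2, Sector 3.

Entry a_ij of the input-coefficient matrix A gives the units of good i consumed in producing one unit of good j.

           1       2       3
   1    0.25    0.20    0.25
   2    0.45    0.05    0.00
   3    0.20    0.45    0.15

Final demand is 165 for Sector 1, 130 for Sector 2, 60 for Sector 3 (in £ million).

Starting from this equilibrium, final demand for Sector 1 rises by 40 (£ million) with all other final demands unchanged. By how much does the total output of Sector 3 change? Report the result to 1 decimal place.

I − A =
  [   0.75    -0.20    -0.25]
  [  -0.45     0.95     0.00]
  [  -0.20    -0.45     0.85]
Cofactors of I−A, C_ij = (−1)^(i+j)·(minor ij) (rows/columns in the sector order above):
  C_11 = (0.95)(0.85) − (0.00)(-0.45) = 0.8075
  C_12 = −[(-0.45)(0.85) − (0.00)(-0.20)] = 0.3825
  C_13 = (-0.45)(-0.45) − (0.95)(-0.20) = 0.3925
  C_21 = −[(-0.20)(0.85) − (-0.25)(-0.45)] = 0.2825
  C_22 = (0.75)(0.85) − (-0.25)(-0.20) = 0.5875
  C_23 = −[(0.75)(-0.45) − (-0.20)(-0.20)] = 0.3775
  C_31 = (-0.20)(0.00) − (-0.25)(0.95) = 0.2375
  C_32 = −[(0.75)(0.00) − (-0.25)(-0.45)] = 0.1125
  C_33 = (0.75)(0.95) − (-0.20)(-0.45) = 0.6225
det(I−A) = Σ_j (I−A)_1j·C_1j = (0.75)(0.8075) + (-0.20)(0.3825) + (-0.25)(0.3925) = 0.4310
adj(I−A) = Cᵀ =
  [ 0.8075   0.2825   0.2375]
  [ 0.3825   0.5875   0.1125]
  [ 0.3925   0.3775   0.6225]
(I − A)⁻¹ = adj(I−A) / det(I−A) ≈
  [   1.8735     0.6555     0.5510]
  [   0.8875     1.3631     0.2610]
  [   0.9107     0.8759     1.4443]
Δx = (I − A)⁻¹ Δd with Δd having +40 in the Sector 1 component and 0 elsewhere.
So Δx_3 = L_31 · (+40), where L_31 = adj(I−A)_31 / det(I−A) = 0.3925 / 0.4310.
Δx_3 = 0.3925 × (+40) / 0.4310 = 15.70 / 0.4310 ≈ 36.4.

Δx_3 = 36.4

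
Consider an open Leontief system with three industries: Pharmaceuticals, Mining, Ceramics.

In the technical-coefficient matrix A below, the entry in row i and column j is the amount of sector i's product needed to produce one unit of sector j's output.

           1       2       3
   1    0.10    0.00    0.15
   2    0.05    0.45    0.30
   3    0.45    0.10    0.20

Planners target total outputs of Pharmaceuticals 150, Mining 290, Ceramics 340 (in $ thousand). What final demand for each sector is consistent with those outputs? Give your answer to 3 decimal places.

d_1 = 84.000, d_2 = 50.000, d_3 = 175.500

I − A =
  [   0.90     0.00    -0.15]
  [  -0.05     0.55    -0.30]
  [  -0.45    -0.10     0.80]
d = (I − A) x:
  d_1 = (+0.90)·150 + (+0.00)·290 + (-0.15)·340 = 84.000
  d_2 = (-0.05)·150 + (+0.55)·290 + (-0.30)·340 = 50.000
  d_3 = (-0.45)·150 + (-0.10)·290 + (+0.80)·340 = 175.500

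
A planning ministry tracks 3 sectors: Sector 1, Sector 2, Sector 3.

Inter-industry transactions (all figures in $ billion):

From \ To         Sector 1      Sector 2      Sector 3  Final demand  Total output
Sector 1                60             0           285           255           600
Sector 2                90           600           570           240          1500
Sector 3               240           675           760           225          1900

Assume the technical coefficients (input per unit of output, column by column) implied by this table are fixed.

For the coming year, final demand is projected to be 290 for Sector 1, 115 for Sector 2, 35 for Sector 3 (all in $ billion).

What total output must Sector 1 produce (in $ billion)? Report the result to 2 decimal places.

x_1 = 487.05

Technical coefficients a_ij = z_ij / X_j:
  a_11 = 60/600 = 0.10, a_21 = 90/600 = 0.15, a_31 = 240/600 = 0.40
  a_12 = 0/1500 = 0.00, a_22 = 600/1500 = 0.40, a_32 = 675/1500 = 0.45
  a_13 = 285/1900 = 0.15, a_23 = 570/1900 = 0.30, a_33 = 760/1900 = 0.40
I − A =
  [   0.90     0.00    -0.15]
  [  -0.15     0.60    -0.30]
  [  -0.40    -0.45     0.60]
Cofactors of I−A, C_ij = (−1)^(i+j)·(minor ij) (rows/columns in the sector order above):
  C_11 = (0.60)(0.60) − (-0.30)(-0.45) = 0.2250
  C_12 = −[(-0.15)(0.60) − (-0.30)(-0.40)] = 0.2100
  C_13 = (-0.15)(-0.45) − (0.60)(-0.40) = 0.3075
  C_21 = −[(0.00)(0.60) − (-0.15)(-0.45)] = 0.0675
  C_22 = (0.90)(0.60) − (-0.15)(-0.40) = 0.4800
  C_23 = −[(0.90)(-0.45) − (0.00)(-0.40)] = 0.4050
  C_31 = (0.00)(-0.30) − (-0.15)(0.60) = 0.0900
  C_32 = −[(0.90)(-0.30) − (-0.15)(-0.15)] = 0.2925
  C_33 = (0.90)(0.60) − (0.00)(-0.15) = 0.5400
det(I−A) = Σ_j (I−A)_1j·C_1j = (0.90)(0.2250) + (0.00)(0.2100) + (-0.15)(0.3075) = 0.156375
adj(I−A) = Cᵀ =
  [ 0.2250   0.0675   0.0900]
  [ 0.2100   0.4800   0.2925]
  [ 0.3075   0.4050   0.5400]
(I − A)⁻¹ = adj(I−A) / det(I−A) ≈
  [   1.4388     0.4317     0.5755]
  [   1.3429     3.0695     1.8705]
  [   1.9664     2.5899     3.4532]
x = (I − A)⁻¹ d = adj(I−A)·d / det(I−A), with det(I−A) = 0.156375:
  x_1 = (0.2250·290 + 0.0675·115 + 0.0900·35) / 0.156375 = 76.1625 / 0.156375 ≈ 487.05
  x_2 = (0.2100·290 + 0.4800·115 + 0.2925·35) / 0.156375 = 126.3375 / 0.156375 ≈ 807.91
  x_3 = (0.3075·290 + 0.4050·115 + 0.5400·35) / 0.156375 = 154.65 / 0.156375 ≈ 988.97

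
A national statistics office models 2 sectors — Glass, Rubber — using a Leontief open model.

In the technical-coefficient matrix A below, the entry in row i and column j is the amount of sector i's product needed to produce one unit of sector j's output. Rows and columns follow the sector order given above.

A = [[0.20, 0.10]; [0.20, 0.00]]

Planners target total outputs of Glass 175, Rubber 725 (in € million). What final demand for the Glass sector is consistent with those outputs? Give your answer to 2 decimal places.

I − A =
  [   0.80    -0.10]
  [  -0.20     1.00]
d = (I − A) x:
  d_G = (+0.80)·175 + (-0.10)·725 = 67.50
  d_R = (-0.20)·175 + (+1.00)·725 = 690.00

d_G = 67.50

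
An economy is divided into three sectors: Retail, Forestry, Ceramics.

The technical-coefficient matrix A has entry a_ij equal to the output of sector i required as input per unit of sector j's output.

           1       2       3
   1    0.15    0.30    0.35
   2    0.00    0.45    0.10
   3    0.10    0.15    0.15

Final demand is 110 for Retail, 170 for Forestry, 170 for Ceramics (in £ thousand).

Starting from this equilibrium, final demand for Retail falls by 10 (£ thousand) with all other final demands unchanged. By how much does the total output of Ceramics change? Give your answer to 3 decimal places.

Δx_3 = -1.518

I − A =
  [   0.85    -0.30    -0.35]
  [   0.00     0.55    -0.10]
  [  -0.10    -0.15     0.85]
Cofactors of I−A, C_ij = (−1)^(i+j)·(minor ij) (rows/columns in the sector order above):
  C_11 = (0.55)(0.85) − (-0.10)(-0.15) = 0.4525
  C_12 = −[(0.00)(0.85) − (-0.10)(-0.10)] = 0.0100
  C_13 = (0.00)(-0.15) − (0.55)(-0.10) = 0.0550
  C_21 = −[(-0.30)(0.85) − (-0.35)(-0.15)] = 0.3075
  C_22 = (0.85)(0.85) − (-0.35)(-0.10) = 0.6875
  C_23 = −[(0.85)(-0.15) − (-0.30)(-0.10)] = 0.1575
  C_31 = (-0.30)(-0.10) − (-0.35)(0.55) = 0.2225
  C_32 = −[(0.85)(-0.10) − (-0.35)(0.00)] = 0.0850
  C_33 = (0.85)(0.55) − (-0.30)(0.00) = 0.4675
det(I−A) = Σ_j (I−A)_1j·C_1j = (0.85)(0.4525) + (-0.30)(0.0100) + (-0.35)(0.0550) = 0.362375
adj(I−A) = Cᵀ =
  [ 0.4525   0.3075   0.2225]
  [ 0.0100   0.6875   0.0850]
  [ 0.0550   0.1575   0.4675]
(I − A)⁻¹ = adj(I−A) / det(I−A) ≈
  [   1.2487     0.8486     0.6140]
  [   0.0276     1.8972     0.2346]
  [   0.1518     0.4346     1.2901]
Δx = (I − A)⁻¹ Δd with Δd having -10 in the Retail component and 0 elsewhere.
So Δx_3 = L_31 · (-10), where L_31 = adj(I−A)_31 / det(I−A) = 0.0550 / 0.362375.
Δx_3 = 0.0550 × (-10) / 0.362375 = -0.55 / 0.362375 ≈ -1.518.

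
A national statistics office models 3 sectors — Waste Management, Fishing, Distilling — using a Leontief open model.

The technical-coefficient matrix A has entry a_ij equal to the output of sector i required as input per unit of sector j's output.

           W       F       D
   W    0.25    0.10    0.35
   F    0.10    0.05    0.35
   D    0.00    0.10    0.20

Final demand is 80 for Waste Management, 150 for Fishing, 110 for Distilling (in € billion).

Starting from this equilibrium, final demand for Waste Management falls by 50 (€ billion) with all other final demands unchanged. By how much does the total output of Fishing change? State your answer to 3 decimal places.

Δx_F = -7.515

I − A =
  [   0.75    -0.10    -0.35]
  [  -0.10     0.95    -0.35]
  [   0.00    -0.10     0.80]
Cofactors of I−A, C_ij = (−1)^(i+j)·(minor ij) (rows/columns in the sector order above):
  C_11 = (0.95)(0.80) − (-0.35)(-0.10) = 0.7250
  C_12 = −[(-0.10)(0.80) − (-0.35)(0.00)] = 0.0800
  C_13 = (-0.10)(-0.10) − (0.95)(0.00) = 0.0100
  C_21 = −[(-0.10)(0.80) − (-0.35)(-0.10)] = 0.1150
  C_22 = (0.75)(0.80) − (-0.35)(0.00) = 0.6000
  C_23 = −[(0.75)(-0.10) − (-0.10)(0.00)] = 0.0750
  C_31 = (-0.10)(-0.35) − (-0.35)(0.95) = 0.3675
  C_32 = −[(0.75)(-0.35) − (-0.35)(-0.10)] = 0.2975
  C_33 = (0.75)(0.95) − (-0.10)(-0.10) = 0.7025
det(I−A) = Σ_j (I−A)_1j·C_1j = (0.75)(0.7250) + (-0.10)(0.0800) + (-0.35)(0.0100) = 0.53225
adj(I−A) = Cᵀ =
  [ 0.7250   0.1150   0.3675]
  [ 0.0800   0.6000   0.2975]
  [ 0.0100   0.0750   0.7025]
(I − A)⁻¹ = adj(I−A) / det(I−A) ≈
  [   1.3621     0.2161     0.6905]
  [   0.1503     1.1273     0.5589]
  [   0.0188     0.1409     1.3199]
Δx = (I − A)⁻¹ Δd with Δd having -50 in the Waste Management component and 0 elsewhere.
So Δx_F = L_FW · (-50), where L_FW = adj(I−A)_FW / det(I−A) = 0.0800 / 0.53225.
Δx_F = 0.0800 × (-50) / 0.53225 = -4.00 / 0.53225 ≈ -7.515.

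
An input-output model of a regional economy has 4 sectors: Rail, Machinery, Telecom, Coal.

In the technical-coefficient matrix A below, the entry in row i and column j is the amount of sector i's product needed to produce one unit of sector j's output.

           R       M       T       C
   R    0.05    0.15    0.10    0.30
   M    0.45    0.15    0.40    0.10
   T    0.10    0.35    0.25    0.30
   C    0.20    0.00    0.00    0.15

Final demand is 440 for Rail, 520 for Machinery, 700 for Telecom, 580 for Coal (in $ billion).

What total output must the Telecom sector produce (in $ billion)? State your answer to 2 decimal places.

x_T = 2940.71

I − A =
  [   0.95    -0.15    -0.10    -0.30]
  [  -0.45     0.85    -0.40    -0.10]
  [  -0.10    -0.35     0.75    -0.30]
  [  -0.20     0.00     0.00     0.85]
Compute the cofactors C_ij = (−1)^(i+j)·(3×3 minor ij) of I−A; the adjugate is their transpose:
adj(I−A) = Cᵀ =
  [ 0.422875   0.125375   0.123250   0.207500]
  [ 0.359875   0.546125   0.339250   0.311000]
  [ 0.264125   0.283375   0.575000   0.329500]
  [ 0.099500   0.029500   0.029000   0.391750]
det(I−A) = Σ_j (I−A)_1j·C_1j = (0.95)(0.422875) + (-0.15)(0.359875) + (-0.10)(0.264125) + (-0.30)(0.099500) = 0.2914875
(I − A)⁻¹ = adj(I−A) / det(I−A) ≈
  [   1.4507     0.4301     0.4228     0.7119]
  [   1.2346     1.8736     1.1639     1.0669]
  [   0.9061     0.9722     1.9726     1.1304]
  [   0.3414     0.1012     0.0995     1.3440]
x = (I − A)⁻¹ d = adj(I−A)·d / det(I−A), with det(I−A) = 0.2914875:
  x_R = (0.422875·440 + 0.125375·520 + 0.123250·700 + 0.207500·580) / 0.2914875 = 457.885 / 0.2914875 ≈ 1570.86
  x_M = (0.359875·440 + 0.546125·520 + 0.339250·700 + 0.311000·580) / 0.2914875 = 860.185 / 0.2914875 ≈ 2951.02
  x_T = (0.264125·440 + 0.283375·520 + 0.575000·700 + 0.329500·580) / 0.2914875 = 857.18 / 0.2914875 ≈ 2940.71
  x_C = (0.099500·440 + 0.029500·520 + 0.029000·700 + 0.391750·580) / 0.2914875 = 306.635 / 0.2914875 ≈ 1051.97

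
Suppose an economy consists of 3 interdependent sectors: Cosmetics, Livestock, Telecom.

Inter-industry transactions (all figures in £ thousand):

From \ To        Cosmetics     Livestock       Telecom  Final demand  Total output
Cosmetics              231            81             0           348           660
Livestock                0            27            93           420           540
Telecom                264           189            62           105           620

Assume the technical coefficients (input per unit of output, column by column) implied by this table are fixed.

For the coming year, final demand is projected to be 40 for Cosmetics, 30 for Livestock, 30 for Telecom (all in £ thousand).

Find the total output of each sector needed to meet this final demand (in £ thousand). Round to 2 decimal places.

x_1 = 71.84, x_2 = 44.62, x_3 = 82.61

Technical coefficients a_ij = z_ij / X_j:
  a_11 = 231/660 = 0.35, a_21 = 0/660 = 0.00, a_31 = 264/660 = 0.40
  a_12 = 81/540 = 0.15, a_22 = 27/540 = 0.05, a_32 = 189/540 = 0.35
  a_13 = 0/620 = 0.00, a_23 = 93/620 = 0.15, a_33 = 62/620 = 0.10
I − A =
  [   0.65    -0.15     0.00]
  [   0.00     0.95    -0.15]
  [  -0.40    -0.35     0.90]
Cofactors of I−A, C_ij = (−1)^(i+j)·(minor ij) (rows/columns in the sector order above):
  C_11 = (0.95)(0.90) − (-0.15)(-0.35) = 0.8025
  C_12 = −[(0.00)(0.90) − (-0.15)(-0.40)] = 0.0600
  C_13 = (0.00)(-0.35) − (0.95)(-0.40) = 0.3800
  C_21 = −[(-0.15)(0.90) − (0.00)(-0.35)] = 0.1350
  C_22 = (0.65)(0.90) − (0.00)(-0.40) = 0.5850
  C_23 = −[(0.65)(-0.35) − (-0.15)(-0.40)] = 0.2875
  C_31 = (-0.15)(-0.15) − (0.00)(0.95) = 0.0225
  C_32 = −[(0.65)(-0.15) − (0.00)(0.00)] = 0.0975
  C_33 = (0.65)(0.95) − (-0.15)(0.00) = 0.6175
det(I−A) = Σ_j (I−A)_1j·C_1j = (0.65)(0.8025) + (-0.15)(0.0600) + (0.00)(0.3800) = 0.512625
adj(I−A) = Cᵀ =
  [ 0.8025   0.1350   0.0225]
  [ 0.0600   0.5850   0.0975]
  [ 0.3800   0.2875   0.6175]
(I − A)⁻¹ = adj(I−A) / det(I−A) ≈
  [   1.5655     0.2634     0.0439]
  [   0.1170     1.1412     0.1902]
  [   0.7413     0.5608     1.2046]
x = (I − A)⁻¹ d = adj(I−A)·d / det(I−A), with det(I−A) = 0.512625:
  x_1 = (0.8025·40 + 0.1350·30 + 0.0225·30) / 0.512625 = 36.825 / 0.512625 ≈ 71.84
  x_2 = (0.0600·40 + 0.5850·30 + 0.0975·30) / 0.512625 = 22.875 / 0.512625 ≈ 44.62
  x_3 = (0.3800·40 + 0.2875·30 + 0.6175·30) / 0.512625 = 42.35 / 0.512625 ≈ 82.61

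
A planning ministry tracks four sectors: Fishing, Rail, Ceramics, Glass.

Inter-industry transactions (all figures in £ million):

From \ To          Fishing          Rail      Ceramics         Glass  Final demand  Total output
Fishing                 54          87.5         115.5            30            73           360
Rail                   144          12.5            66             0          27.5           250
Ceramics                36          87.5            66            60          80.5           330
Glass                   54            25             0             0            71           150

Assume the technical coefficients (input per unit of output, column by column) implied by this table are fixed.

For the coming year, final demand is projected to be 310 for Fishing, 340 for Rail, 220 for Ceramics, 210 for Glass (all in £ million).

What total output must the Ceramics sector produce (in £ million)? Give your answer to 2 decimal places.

Technical coefficients a_ij = z_ij / X_j:
  a_11 = 54/360 = 0.15, a_21 = 144/360 = 0.40, a_31 = 36/360 = 0.10, a_41 = 54/360 = 0.15
  a_12 = 87.5/250 = 0.35, a_22 = 12.5/250 = 0.05, a_32 = 87.5/250 = 0.35, a_42 = 25/250 = 0.10
  a_13 = 115.5/330 = 0.35, a_23 = 66/330 = 0.20, a_33 = 66/330 = 0.20, a_43 = 0/330 = 0.00
  a_14 = 30/150 = 0.20, a_24 = 0/150 = 0.00, a_34 = 60/150 = 0.40, a_44 = 0/150 = 0.00
I − A =
  [   0.85    -0.35    -0.35    -0.20]
  [  -0.40     0.95    -0.20     0.00]
  [  -0.10    -0.35     0.80    -0.40]
  [  -0.15    -0.10     0.00     1.00]
Compute the cofactors C_ij = (−1)^(i+j)·(3×3 minor ij) of I−A; the adjugate is their transpose:
adj(I−A) = Cᵀ =
  [ 0.682000   0.432500   0.406500   0.299000]
  [ 0.352000   0.600000   0.304000   0.192000]
  [ 0.308000   0.379000   0.631000   0.314000]
  [ 0.137500   0.124875   0.091375   0.385250]
det(I−A) = Σ_j (I−A)_1j·C_1j = (0.85)(0.682000) + (-0.35)(0.352000) + (-0.35)(0.308000) + (-0.20)(0.137500) = 0.3212
(I − A)⁻¹ = adj(I−A) / det(I−A) ≈
  [   2.1233     1.3465     1.2656     0.9309]
  [   1.0959     1.8680     0.9465     0.5978]
  [   0.9589     1.1800     1.9645     0.9776]
  [   0.4281     0.3888     0.2845     1.1994]
x = (I − A)⁻¹ d = adj(I−A)·d / det(I−A), with det(I−A) = 0.3212:
  x_1 = (0.682000·310 + 0.432500·340 + 0.406500·220 + 0.299000·210) / 0.3212 = 510.69 / 0.3212 ≈ 1589.94
  x_2 = (0.352000·310 + 0.600000·340 + 0.304000·220 + 0.192000·210) / 0.3212 = 420.32 / 0.3212 ≈ 1308.59
  x_3 = (0.308000·310 + 0.379000·340 + 0.631000·220 + 0.314000·210) / 0.3212 = 429.10 / 0.3212 ≈ 1335.93
  x_4 = (0.137500·310 + 0.124875·340 + 0.091375·220 + 0.385250·210) / 0.3212 = 186.0875 / 0.3212 ≈ 579.35

x_3 = 1335.93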